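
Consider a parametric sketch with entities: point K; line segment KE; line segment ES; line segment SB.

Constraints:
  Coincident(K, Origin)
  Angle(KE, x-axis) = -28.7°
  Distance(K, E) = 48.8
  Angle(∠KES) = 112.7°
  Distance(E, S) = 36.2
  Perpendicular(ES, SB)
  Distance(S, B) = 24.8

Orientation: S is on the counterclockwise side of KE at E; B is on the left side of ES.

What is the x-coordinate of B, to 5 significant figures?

55.624

K is at the origin; KE runs at -28.7° with length 48.8, so E = 48.8·(cos -28.7°, sin -28.7°) = (42.805, -23.435). ∠KES = 112.7°, so ES runs at -28.7° + (180° − 112.7°) = 38.600° from the x-axis; with |ES| = 36.2, S = E + 36.2·(cos 38.600°, sin 38.600°) = (71.096, -0.85047). ES is perpendicular to SB; with |SB| = 24.8 on the left of ES, B = S + 24.8·(-0.62388, 0.78152) = (55.624, 18.531). So B.x = 55.624.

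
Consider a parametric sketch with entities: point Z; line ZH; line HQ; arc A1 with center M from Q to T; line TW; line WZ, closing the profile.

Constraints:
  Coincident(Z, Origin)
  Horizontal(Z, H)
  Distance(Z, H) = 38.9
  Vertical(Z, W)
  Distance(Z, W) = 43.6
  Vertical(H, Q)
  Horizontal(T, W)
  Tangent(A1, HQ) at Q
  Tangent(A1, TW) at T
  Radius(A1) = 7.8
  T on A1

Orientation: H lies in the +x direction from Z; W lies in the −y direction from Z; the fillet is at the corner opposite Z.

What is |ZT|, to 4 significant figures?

53.56

The virtual corner opposite Z is at (38.90, -43.60). Since A1 is tangent to HQ there, MQ ⟂ HQ and A1 meets TW tangentially, so MT is at right angles to TW, with radius 7.8, so the center M sits 7.8 in from both sides at M = (31.10, -35.80). That places the tangent points at Q = (38.90, -35.80) on HQ and T = (31.10, -43.60) on TW. Then |ZT| = |T − Z| = 53.56.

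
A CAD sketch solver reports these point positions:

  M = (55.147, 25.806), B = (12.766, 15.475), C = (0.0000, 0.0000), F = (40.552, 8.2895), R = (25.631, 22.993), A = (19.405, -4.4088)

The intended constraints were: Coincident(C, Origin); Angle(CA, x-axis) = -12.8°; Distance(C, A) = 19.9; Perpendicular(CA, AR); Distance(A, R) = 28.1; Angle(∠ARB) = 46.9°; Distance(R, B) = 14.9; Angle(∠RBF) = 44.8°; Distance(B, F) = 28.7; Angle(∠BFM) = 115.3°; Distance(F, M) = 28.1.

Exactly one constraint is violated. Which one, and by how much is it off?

Distance(F, M) = 28.1 — off by 5.30.

C = (0.00, 0.00) ✓; CA at -12.80° ✓; |CA| = 19.90 ✓; ∠(CA, AR) = 90.00° ✓; |AR| = 28.10 ✓; ∠ARB = 46.90° ✓; |RB| = 14.90 ✓; ∠RBF = 44.80° ✓; |BF| = 28.70 ✓; ∠BFM = 115.3° ✓; |FM| = 22.80 ✗.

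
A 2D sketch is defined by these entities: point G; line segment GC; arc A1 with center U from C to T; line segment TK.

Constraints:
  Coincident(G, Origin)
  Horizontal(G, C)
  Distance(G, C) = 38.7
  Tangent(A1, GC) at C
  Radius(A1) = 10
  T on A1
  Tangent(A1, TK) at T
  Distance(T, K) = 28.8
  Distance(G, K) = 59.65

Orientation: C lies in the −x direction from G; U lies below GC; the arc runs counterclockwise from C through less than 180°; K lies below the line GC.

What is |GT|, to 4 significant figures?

49.93

G is at the origin; GC is horizontal with |GC| = 38.7 and C on the −x side, so C = (-38.70, 0.000). Tangency of A1 to GC means the radius UC is perpendicular to GC, so U = C + (0, -10) = (-38.70, -10.00). Since UT ⟂ TK (tangency), |UK| = √(10.0² + 28.8²) = 30.49 regardless of where T sits on A1. So K lies on both circle(G, 59.65) and circle(U, 30.49); the below-GC intersection is K = (-44.28, -39.97). T is the foot of the tangent from K: T = (-48.59, -11.50).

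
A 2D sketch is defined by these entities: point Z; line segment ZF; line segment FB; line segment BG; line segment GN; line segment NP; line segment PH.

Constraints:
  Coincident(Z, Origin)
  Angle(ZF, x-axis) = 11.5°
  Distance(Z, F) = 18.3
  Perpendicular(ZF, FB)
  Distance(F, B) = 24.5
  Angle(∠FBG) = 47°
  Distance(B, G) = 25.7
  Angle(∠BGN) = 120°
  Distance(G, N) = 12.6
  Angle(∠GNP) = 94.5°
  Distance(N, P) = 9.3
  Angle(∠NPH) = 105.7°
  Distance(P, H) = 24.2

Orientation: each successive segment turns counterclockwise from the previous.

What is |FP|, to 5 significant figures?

7.8223

Z is at the origin; ZF runs at 11.5° with length 18.3, so F = (17.933, 3.6484). ZF is perpendicular to FB, so FB runs at 101.50°; with |FB| = 24.5, B = (13.048, 27.657). ∠FBG = 47.0° gives BG at -125.50° from the x-axis; with |BG| = 25.7, G = (-1.8760, 6.7338). ∠BGN = 120.0° gives GN at -65.500° from the x-axis; with |GN| = 12.6, N = (3.3492, -4.7317). ∠GNP = 94.5° gives NP at 20.000° from the x-axis; with |NP| = 9.3, P = (12.088, -1.5509). Then |FP| = |P − F| = 7.8223.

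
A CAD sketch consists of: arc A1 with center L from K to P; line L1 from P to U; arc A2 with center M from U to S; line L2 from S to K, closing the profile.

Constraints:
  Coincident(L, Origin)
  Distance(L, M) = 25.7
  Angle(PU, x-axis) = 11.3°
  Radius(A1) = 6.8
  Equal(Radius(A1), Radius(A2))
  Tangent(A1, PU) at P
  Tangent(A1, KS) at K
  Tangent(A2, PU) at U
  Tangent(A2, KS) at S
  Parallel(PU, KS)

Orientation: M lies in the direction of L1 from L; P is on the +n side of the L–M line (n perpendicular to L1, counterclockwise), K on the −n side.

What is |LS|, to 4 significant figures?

26.58

The slot axis is L1's direction at 11.3°, so u = (cos 11.3°, sin 11.3°) = (0.9806, 0.1959) and n = (−sin 11.3°, cos 11.3°) = (-0.1959, 0.9806). L is at the origin and M lies 25.7 along u from L, so M = 25.7·u = (25.20, 5.036). Tangency of A1 to both parallel lines with radius 6.8 puts P and K at L ± 6.8·n: P = (-1.332, 6.668), K = (1.332, -6.668). Equal radii place U and S the same way about M: U = M + 6.8·n = (23.87, 11.70), S = M − 6.8·n = (26.53, -1.632). Then |LS| = |S − L| = 26.58.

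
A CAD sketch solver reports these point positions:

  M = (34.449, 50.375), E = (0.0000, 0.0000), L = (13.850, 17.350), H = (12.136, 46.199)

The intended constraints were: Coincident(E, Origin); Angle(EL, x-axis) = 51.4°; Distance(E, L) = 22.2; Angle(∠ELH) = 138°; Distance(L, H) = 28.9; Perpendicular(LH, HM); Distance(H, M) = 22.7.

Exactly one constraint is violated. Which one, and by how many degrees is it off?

Perpendicular(LH, HM) — off by 7.20°.

E = (0.00, 0.00) ✓; EL at 51.40° ✓; |EL| = 22.20 ✓; ∠ELH = 138.0° ✓; |LH| = 28.90 ✓; ∠(LH, HM) = 82.80° ✗; |HM| = 22.70 ✓.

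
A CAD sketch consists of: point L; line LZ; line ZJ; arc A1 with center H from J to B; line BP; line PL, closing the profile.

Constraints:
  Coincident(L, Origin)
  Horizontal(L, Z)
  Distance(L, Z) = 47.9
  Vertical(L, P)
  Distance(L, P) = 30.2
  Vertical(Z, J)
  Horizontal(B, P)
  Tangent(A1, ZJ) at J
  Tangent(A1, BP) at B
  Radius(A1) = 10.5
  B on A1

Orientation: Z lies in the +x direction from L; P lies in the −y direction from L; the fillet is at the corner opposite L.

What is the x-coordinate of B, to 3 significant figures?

37.4

The virtual corner opposite L is at (47.9, -30.2). The tangent condition forces HJ to be normal to ZJ and since A1 is tangent to BP there, HB ⟂ BP, with radius 10.5, so the center H sits 10.5 in from both sides at H = (37.4, -19.7). That places the tangent points at J = (47.9, -19.7) on ZJ and B = (37.4, -30.2) on BP. So B.x = 37.4.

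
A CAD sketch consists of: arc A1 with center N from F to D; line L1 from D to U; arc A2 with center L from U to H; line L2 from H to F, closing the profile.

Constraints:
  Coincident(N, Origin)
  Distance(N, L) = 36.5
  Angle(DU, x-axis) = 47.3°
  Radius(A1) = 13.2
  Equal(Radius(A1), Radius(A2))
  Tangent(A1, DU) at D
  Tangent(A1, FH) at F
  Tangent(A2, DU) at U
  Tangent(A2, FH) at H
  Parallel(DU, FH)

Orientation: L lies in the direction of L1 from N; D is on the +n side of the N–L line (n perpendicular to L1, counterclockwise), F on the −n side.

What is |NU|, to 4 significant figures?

38.81

The slot axis is L1's direction at 47.3°, so u = (cos 47.3°, sin 47.3°) = (0.6782, 0.7349) and n = (−sin 47.3°, cos 47.3°) = (-0.7349, 0.6782). N is at the origin and L lies 36.5 along u from N, so L = 36.5·u = (24.75, 26.82). Tangency of A1 to both parallel lines with radius 13.2 puts D and F at N ± 13.2·n: D = (-9.701, 8.952), F = (9.701, -8.952). Equal radii place U and H the same way about L: U = L + 13.2·n = (15.05, 35.78), H = L − 13.2·n = (34.45, 17.87). Then |NU| = |U − N| = 38.81.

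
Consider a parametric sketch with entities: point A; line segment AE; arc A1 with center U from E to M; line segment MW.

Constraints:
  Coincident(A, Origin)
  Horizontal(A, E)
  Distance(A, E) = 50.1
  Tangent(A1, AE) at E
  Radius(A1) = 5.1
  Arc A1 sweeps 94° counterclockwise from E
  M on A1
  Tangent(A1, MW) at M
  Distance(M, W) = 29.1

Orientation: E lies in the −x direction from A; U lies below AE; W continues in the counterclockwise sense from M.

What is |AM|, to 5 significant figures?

55.457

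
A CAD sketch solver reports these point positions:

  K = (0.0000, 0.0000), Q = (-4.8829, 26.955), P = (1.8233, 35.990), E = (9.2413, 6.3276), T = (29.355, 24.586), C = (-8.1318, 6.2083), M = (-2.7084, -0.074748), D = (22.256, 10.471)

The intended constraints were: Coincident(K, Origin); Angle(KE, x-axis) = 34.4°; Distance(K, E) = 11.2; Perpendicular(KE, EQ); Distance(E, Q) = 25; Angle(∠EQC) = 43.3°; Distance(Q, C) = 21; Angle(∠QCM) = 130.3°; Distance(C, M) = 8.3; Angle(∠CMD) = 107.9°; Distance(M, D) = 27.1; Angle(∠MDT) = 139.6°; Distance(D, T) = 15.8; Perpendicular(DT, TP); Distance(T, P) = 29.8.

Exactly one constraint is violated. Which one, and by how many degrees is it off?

Perpendicular(DT, TP) — off by 4.20°.

K = (0.00, 0.00) ✓; KE at 34.40° ✓; |KE| = 11.20 ✓; ∠(KE, EQ) = 90.00° ✓; |EQ| = 25.00 ✓; ∠EQC = 43.30° ✓; |QC| = 21.00 ✓; ∠QCM = 130.3° ✓; |CM| = 8.300 ✓; ∠CMD = 107.9° ✓; |MD| = 27.10 ✓; ∠MDT = 139.6° ✓; |DT| = 15.80 ✓; ∠(DT, TP) = 94.20° ✗; |TP| = 29.80 ✓.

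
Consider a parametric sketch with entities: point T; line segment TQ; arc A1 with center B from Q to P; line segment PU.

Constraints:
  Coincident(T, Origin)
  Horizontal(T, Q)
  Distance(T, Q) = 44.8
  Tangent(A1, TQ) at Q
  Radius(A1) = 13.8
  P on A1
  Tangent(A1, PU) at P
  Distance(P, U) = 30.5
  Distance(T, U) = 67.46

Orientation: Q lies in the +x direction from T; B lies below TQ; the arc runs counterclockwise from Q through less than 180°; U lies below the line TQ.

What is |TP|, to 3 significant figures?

38.9

Checks: |BP| = 13.80 ✓; ∠(BP, PU) = 90.00° ✓; |PU| = 30.50 ✓; |TU| = 67.46 ✓.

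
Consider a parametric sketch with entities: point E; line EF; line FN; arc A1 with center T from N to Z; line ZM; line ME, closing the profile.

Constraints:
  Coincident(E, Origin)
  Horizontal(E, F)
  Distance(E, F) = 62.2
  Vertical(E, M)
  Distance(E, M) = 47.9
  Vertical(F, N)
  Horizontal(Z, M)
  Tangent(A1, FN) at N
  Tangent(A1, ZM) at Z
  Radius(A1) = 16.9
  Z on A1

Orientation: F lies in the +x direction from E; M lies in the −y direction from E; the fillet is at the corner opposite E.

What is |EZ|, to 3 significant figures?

65.9

E is at the origin; EF is horizontal with |EF| = 62.2 and F on the +x side, so F = (62.2, 0.00). E and M share the same x with |EM| = 47.9 and M on the −y side, so M = (0.00, -47.9). The virtual corner opposite E is at (62.2, -47.9). Tangency of A1 to FN means the radius TN is perpendicular to FN and since A1 is tangent to ZM there, TZ ⟂ ZM, with radius 16.9, so the center T sits 16.9 in from both sides at T = (45.3, -31.0). That places the tangent points at N = (62.2, -31.0) on FN and Z = (45.3, -47.9) on ZM. Then |EZ| = |Z − E| = 65.9.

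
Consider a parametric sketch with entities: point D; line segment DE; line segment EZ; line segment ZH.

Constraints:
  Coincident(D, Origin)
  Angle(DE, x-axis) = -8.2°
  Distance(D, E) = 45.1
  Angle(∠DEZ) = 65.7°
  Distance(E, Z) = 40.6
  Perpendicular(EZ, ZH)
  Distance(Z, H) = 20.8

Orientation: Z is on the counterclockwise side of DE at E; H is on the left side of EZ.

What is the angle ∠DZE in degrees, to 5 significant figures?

61.799°

D is at the origin; DE runs at -8.2° with length 45.1, so E = 45.1·(cos -8.2°, sin -8.2°) = (44.639, -6.4326). ∠DEZ = 65.7°, so EZ runs at -8.2° + (180° − 65.7°) = 106.10° from the x-axis; with |EZ| = 40.6, Z = E + 40.6·(cos 106.10°, sin 106.10°) = (33.380, 32.575). Then cos ∠DZE = ZD·ZE / (|ZD||ZE|), giving 61.799°.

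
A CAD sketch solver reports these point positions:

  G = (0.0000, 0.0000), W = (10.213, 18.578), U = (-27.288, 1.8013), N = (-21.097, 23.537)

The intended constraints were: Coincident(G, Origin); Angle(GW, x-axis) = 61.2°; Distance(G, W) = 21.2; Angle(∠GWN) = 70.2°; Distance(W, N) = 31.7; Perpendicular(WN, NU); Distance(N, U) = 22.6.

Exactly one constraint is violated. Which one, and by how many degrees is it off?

Perpendicular(WN, NU) — off by 6.90°.

G = (0.00, 0.00) ✓; GW at 61.20° ✓; |GW| = 21.20 ✓; ∠GWN = 70.20° ✓; |WN| = 31.70 ✓; ∠(WN, NU) = 83.10° ✗; |NU| = 22.60 ✓.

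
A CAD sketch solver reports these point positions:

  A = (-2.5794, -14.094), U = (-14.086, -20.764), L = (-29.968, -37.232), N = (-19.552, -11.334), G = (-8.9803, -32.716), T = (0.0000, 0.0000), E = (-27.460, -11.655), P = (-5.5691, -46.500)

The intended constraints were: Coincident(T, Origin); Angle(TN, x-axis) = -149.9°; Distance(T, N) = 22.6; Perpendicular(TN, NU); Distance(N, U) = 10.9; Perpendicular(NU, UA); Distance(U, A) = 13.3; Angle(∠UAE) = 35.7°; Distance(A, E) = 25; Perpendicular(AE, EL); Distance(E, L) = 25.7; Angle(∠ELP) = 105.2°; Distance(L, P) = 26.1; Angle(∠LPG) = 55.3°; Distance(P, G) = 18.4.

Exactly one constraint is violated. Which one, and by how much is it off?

Distance(P, G) = 18.4 — off by 4.20.

T = (0.00, 0.00) ✓; TN at -149.9° ✓; |TN| = 22.60 ✓; ∠(TN, NU) = 90.00° ✓; |NU| = 10.90 ✓; ∠(NU, UA) = 90.00° ✓; |UA| = 13.30 ✓; ∠UAE = 35.70° ✓; |AE| = 25.00 ✓; ∠(AE, EL) = 90.00° ✓; |EL| = 25.70 ✓; ∠ELP = 105.2° ✓; |LP| = 26.10 ✓; ∠LPG = 55.30° ✓; |PG| = 14.20 ✗.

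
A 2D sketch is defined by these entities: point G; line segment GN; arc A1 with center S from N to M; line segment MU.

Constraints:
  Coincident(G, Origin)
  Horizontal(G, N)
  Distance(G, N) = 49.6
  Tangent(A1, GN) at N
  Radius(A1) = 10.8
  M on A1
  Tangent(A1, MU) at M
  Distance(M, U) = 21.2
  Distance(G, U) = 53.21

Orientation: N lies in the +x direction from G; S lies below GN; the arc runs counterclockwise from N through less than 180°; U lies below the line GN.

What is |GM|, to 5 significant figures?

40.748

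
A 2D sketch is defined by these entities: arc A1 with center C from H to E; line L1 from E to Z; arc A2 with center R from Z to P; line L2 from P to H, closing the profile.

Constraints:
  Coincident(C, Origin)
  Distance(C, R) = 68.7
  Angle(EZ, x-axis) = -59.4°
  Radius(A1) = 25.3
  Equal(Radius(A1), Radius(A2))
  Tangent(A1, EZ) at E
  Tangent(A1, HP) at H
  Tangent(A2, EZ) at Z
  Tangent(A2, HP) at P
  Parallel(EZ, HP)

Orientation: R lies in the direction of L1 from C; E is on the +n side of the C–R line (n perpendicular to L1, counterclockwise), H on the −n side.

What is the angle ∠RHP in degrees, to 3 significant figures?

20.2°

Tangency of A1 to both parallel lines with radius 25.3 puts E and H at C ± 25.3·n: E = (21.8, 12.9), H = (-21.8, -12.9). Equal radii place Z and P the same way about R: Z = R + 25.3·n = (56.7, -46.3), P = R − 25.3·n = (13.2, -72.0). Then cos ∠RHP = HR·HP / (|HR||HP|), giving 20.2°.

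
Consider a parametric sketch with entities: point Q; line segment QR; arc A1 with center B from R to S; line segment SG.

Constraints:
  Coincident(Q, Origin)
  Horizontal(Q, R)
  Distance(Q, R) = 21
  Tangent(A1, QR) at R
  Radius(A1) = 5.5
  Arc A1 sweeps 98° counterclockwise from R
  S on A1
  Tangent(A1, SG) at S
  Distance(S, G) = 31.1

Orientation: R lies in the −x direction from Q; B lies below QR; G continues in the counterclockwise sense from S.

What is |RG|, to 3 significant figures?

37.1

On A1, R sits at bearing 90° from B; a 98° counterclockwise sweep puts S at bearing 188°, so S = B + 5.5·(cos 188°, sin 188°) = (-26.4, -6.27). The tangent condition forces BS to be normal to SG, so SG runs along (−sin 188°, cos 188°); with |SG| = 31.1, G = (-22.1, -37.1). Then |RG| = |G − R| = 37.1.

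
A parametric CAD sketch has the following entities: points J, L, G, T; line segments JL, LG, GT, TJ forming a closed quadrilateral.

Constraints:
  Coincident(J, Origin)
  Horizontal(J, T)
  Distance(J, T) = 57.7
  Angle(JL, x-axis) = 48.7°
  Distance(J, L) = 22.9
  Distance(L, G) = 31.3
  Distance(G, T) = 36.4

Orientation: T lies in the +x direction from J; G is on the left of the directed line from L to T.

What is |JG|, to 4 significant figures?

53.51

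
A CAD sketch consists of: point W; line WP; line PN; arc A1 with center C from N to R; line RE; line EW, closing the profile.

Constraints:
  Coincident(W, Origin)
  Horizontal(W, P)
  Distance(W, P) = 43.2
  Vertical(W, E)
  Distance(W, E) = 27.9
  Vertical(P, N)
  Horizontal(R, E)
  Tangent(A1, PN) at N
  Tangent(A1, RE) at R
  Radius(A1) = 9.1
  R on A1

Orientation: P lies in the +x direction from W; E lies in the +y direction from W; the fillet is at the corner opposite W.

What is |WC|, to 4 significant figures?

38.94

W is at the origin; W and P share the same y with |WP| = 43.2 and P on the +x side, so P = (43.20, 0.000). WE is vertical with |WE| = 27.9 and E on the +y side, so E = (0.000, 27.90). The virtual corner opposite W is at (43.20, 27.90). The tangent condition forces CN to be normal to PN and since A1 is tangent to RE there, CR ⟂ RE, with radius 9.1, so the center C sits 9.1 in from both sides at C = (34.10, 18.80). Then |WC| = |C − W| = 38.94.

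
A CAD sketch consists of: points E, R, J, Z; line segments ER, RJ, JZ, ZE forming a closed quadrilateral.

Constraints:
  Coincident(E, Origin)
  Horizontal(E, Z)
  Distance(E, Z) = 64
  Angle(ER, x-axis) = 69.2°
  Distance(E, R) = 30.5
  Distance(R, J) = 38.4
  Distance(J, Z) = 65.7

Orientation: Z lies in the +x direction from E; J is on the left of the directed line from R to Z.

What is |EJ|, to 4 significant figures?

68.12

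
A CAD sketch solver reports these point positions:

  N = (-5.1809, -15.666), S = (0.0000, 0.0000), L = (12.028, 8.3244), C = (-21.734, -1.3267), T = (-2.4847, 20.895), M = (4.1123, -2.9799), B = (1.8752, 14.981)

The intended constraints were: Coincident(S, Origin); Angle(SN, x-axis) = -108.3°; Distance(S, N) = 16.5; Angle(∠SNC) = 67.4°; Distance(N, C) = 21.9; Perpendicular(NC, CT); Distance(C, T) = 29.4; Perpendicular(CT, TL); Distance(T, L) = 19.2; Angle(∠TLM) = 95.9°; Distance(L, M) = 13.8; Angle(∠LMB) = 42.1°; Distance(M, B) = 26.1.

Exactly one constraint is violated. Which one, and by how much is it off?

Distance(M, B) = 26.1 — off by 8.00.

S = (0.00, 0.00) ✓; SN at -108.3° ✓; |SN| = 16.50 ✓; ∠SNC = 67.40° ✓; |NC| = 21.90 ✓; ∠(NC, CT) = 90.00° ✓; |CT| = 29.40 ✓; ∠(CT, TL) = 90.00° ✓; |TL| = 19.20 ✓; ∠TLM = 95.90° ✓; |LM| = 13.80 ✓; ∠LMB = 42.10° ✓; |MB| = 18.10 ✗.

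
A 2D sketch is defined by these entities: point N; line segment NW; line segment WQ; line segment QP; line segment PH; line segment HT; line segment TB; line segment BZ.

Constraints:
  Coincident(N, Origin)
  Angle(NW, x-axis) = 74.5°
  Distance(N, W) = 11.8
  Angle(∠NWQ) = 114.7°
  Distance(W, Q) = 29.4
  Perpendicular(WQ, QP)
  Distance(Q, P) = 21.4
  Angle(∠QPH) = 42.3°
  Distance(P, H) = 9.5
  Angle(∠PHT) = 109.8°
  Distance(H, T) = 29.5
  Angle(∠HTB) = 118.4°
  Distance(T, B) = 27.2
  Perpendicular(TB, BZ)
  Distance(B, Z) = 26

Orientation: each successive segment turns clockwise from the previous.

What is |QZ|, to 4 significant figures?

37.57

N is at the origin; NW runs at 74.5° with length 11.8, so W = (3.153, 11.37). ∠NWQ = 114.7° gives WQ at 9.200° from the x-axis; with |WQ| = 29.4, Q = (32.18, 16.07). WQ is perpendicular to QP, so QP runs at -80.80°; with |QP| = 21.4, P = (35.60, -5.053). ∠QPH = 42.3° gives PH at 141.5° from the x-axis; with |PH| = 9.5, H = (28.16, 0.8605). ∠PHT = 109.8° gives HT at 71.30° from the x-axis; with |HT| = 29.5, T = (37.62, 28.80). ∠HTB = 118.4° gives TB at 9.700° from the x-axis; with |TB| = 27.2, B = (64.43, 33.39). The perpendicularity gives BZ at right angles to TB, so BZ runs at -80.30°; with |BZ| = 26.0, Z = (68.81, 7.758). Then |QZ| = |Z − Q| = 37.57.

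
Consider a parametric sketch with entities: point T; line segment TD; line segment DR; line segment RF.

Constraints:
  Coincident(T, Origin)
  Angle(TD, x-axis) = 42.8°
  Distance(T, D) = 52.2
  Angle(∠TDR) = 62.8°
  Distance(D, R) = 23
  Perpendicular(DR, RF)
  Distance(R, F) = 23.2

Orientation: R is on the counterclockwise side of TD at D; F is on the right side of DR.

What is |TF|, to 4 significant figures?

69.63

T is at the origin; TD runs at 42.8° with length 52.2, so D = 52.2·(cos 42.8°, sin 42.8°) = (38.30, 35.47). ∠TDR = 62.8°, so DR runs at 42.8° + (180° − 62.8°) = 160.0° from the x-axis; with |DR| = 23.0, R = D + 23.0·(cos 160.0°, sin 160.0°) = (16.69, 43.33). The perpendicularity gives RF at right angles to DR; with |RF| = 23.2 on the right of DR, F = R + 23.2·(0.3420, 0.9397) = (24.62, 65.13). Then |TF| = |F − T| = 69.63.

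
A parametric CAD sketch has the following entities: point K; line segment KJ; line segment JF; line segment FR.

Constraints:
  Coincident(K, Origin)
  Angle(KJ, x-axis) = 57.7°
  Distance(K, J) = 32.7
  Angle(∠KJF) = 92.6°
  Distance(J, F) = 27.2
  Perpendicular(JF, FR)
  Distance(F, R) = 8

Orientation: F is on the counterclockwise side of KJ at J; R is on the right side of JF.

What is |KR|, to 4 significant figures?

49.76

∠KJF = 92.6°, so JF runs at 57.7° + (180° − 92.6°) = 145.1° from the x-axis; with |JF| = 27.2, F = J + 27.2·(cos 145.1°, sin 145.1°) = (-4.835, 43.20). JF ⟂ FR; with |FR| = 8.0 on the right of JF, R = F + 8.0·(0.5721, 0.8202) = (-0.2576, 49.76). Then |KR| = |R − K| = 49.76.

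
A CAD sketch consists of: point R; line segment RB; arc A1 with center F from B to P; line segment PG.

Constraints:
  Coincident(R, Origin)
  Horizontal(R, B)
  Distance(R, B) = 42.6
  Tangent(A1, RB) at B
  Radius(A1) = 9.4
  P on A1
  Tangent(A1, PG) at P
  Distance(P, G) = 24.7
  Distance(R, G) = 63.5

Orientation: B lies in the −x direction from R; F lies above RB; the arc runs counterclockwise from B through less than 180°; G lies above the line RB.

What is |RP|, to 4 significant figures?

39.64

Checks: |FP| = 9.400 ✓; ∠(FP, PG) = 90.00° ✓; |PG| = 24.70 ✓; |RG| = 63.50 ✓.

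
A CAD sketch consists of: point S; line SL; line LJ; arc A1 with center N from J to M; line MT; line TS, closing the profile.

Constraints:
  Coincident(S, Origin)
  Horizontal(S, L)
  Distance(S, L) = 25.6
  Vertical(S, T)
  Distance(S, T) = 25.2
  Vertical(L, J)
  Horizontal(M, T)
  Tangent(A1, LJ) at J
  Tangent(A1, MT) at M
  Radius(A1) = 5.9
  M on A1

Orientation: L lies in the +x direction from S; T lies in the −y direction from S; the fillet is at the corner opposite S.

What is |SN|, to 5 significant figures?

27.579

ST is vertical with |ST| = 25.2 and T on the −y side, so T = (0.0000, -25.200). The virtual corner opposite S is at (25.600, -25.200). The tangent condition forces NJ to be normal to LJ and since A1 is tangent to MT there, NM ⟂ MT, with radius 5.9, so the center N sits 5.9 in from both sides at N = (19.700, -19.300). Then |SN| = |N − S| = 27.579.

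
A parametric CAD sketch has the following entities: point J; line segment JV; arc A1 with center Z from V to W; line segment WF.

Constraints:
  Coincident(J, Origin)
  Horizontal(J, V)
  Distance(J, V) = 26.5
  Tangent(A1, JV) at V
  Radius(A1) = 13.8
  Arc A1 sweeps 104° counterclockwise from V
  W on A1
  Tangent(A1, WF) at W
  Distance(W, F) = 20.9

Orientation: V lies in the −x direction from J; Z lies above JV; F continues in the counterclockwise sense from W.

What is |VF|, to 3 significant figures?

38.3

J is at the origin; J and V share the same y with |JV| = 26.5 and V on the −x side, so V = (-26.5, 0.00). A1 meets JV tangentially, so ZV is at right angles to JV, so Z = V + (0, 13.8) = (-26.5, 13.8). On A1, V sits at bearing -90° from Z; a 104° counterclockwise sweep puts W at bearing 14°, so W = Z + 13.8·(cos 14°, sin 14°) = (-13.1, 17.1). The tangent condition forces ZW to be normal to WF, so WF runs along (−sin 14°, cos 14°); with |WF| = 20.9, F = (-18.2, 37.4). Then |VF| = |F − V| = 38.3.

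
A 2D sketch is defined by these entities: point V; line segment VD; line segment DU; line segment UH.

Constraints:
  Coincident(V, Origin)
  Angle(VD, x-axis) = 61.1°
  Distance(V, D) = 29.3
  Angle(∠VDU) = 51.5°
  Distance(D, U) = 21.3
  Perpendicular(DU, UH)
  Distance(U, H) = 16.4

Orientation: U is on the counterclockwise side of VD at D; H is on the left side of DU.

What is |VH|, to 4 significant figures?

7.212

V is at the origin; VD runs at 61.1° with length 29.3, so D = 29.3·(cos 61.1°, sin 61.1°) = (14.16, 25.65). ∠VDU = 51.5°, so DU runs at 61.1° + (180° − 51.5°) = 189.6° from the x-axis; with |DU| = 21.3, U = D + 21.3·(cos 189.6°, sin 189.6°) = (-6.842, 22.10). The perpendicularity gives UH at right angles to DU; with |UH| = 16.4 on the left of DU, H = U + 16.4·(0.1668, -0.9860) = (-4.107, 5.929). Then |VH| = |H − V| = 7.212.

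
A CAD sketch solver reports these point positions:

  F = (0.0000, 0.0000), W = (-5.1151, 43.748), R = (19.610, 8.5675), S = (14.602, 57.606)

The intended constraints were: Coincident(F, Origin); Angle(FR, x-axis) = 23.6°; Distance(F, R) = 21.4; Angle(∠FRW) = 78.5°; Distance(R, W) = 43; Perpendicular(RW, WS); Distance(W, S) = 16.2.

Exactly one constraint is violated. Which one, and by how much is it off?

Distance(W, S) = 16.2 — off by 7.90.

F = (0.00, 0.00) ✓; FR at 23.60° ✓; |FR| = 21.40 ✓; ∠FRW = 78.50° ✓; |RW| = 43.00 ✓; ∠(RW, WS) = 90.00° ✓; |WS| = 24.10 ✗.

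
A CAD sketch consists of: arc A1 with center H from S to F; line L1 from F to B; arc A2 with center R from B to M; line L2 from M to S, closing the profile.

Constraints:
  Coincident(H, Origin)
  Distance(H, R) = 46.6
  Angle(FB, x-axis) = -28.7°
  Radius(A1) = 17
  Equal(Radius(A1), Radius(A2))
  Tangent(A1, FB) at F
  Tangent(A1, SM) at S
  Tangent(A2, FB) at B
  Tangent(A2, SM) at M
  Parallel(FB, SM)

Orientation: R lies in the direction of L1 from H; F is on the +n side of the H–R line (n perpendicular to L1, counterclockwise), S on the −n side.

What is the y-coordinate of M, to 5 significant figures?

-37.290

Tangency of A1 to both parallel lines with radius 17.0 puts F and S at H ± 17.0·n: F = (8.1638, 14.911), S = (-8.1638, -14.911). Equal radii place B and M the same way about R: B = R + 17.0·n = (49.039, -7.4669), M = R − 17.0·n = (32.711, -37.290). So M.y = -37.290.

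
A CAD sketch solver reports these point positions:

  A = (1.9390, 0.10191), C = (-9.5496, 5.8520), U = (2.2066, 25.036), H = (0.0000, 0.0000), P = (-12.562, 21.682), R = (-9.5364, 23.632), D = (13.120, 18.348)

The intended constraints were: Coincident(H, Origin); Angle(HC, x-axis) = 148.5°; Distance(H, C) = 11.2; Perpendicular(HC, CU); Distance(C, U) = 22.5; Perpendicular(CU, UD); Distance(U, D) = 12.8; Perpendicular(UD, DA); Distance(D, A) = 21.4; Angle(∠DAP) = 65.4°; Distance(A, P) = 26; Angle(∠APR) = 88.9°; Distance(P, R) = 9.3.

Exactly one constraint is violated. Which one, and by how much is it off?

Distance(P, R) = 9.3 — off by 5.70.

H = (0.00, 0.00) ✓; HC at 148.5° ✓; |HC| = 11.20 ✓; ∠(HC, CU) = 90.00° ✓; |CU| = 22.50 ✓; ∠(CU, UD) = 90.00° ✓; |UD| = 12.80 ✓; ∠(UD, DA) = 90.00° ✓; |DA| = 21.40 ✓; ∠DAP = 65.40° ✓; |AP| = 26.00 ✓; ∠APR = 88.90° ✓; |PR| = 3.600 ✗.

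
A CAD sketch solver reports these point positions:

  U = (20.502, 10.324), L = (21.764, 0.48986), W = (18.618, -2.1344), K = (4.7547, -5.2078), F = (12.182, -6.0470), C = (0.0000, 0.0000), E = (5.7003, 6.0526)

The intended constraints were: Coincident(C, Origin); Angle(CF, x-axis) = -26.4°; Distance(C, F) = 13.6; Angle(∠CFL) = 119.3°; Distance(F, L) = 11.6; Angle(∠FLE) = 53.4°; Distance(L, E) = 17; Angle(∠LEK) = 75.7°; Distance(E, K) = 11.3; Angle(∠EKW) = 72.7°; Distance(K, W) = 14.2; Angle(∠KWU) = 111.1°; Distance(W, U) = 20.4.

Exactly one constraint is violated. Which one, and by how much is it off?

Distance(W, U) = 20.4 — off by 7.80.

C = (0.00, 0.00) ✓; CF at -26.40° ✓; |CF| = 13.60 ✓; ∠CFL = 119.3° ✓; |FL| = 11.60 ✓; ∠FLE = 53.40° ✓; |LE| = 17.00 ✓; ∠LEK = 75.70° ✓; |EK| = 11.30 ✓; ∠EKW = 72.70° ✓; |KW| = 14.20 ✓; ∠KWU = 111.1° ✓; |WU| = 12.60 ✗.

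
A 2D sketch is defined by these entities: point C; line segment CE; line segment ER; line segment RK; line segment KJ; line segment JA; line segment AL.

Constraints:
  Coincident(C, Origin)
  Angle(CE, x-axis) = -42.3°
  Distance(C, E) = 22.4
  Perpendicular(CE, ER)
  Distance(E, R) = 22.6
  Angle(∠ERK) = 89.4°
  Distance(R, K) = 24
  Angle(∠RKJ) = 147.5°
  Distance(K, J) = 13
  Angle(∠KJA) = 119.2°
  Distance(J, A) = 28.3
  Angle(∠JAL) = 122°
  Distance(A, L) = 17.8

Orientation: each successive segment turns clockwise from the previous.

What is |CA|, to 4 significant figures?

16.74

C is at the origin; CE runs at -42.3° with length 22.4, so E = (16.57, -15.08). The perpendicularity gives ER at right angles to CE, so ER runs at -132.3°; with |ER| = 22.6, R = (1.358, -31.79). ∠ERK = 89.4° gives RK at 137.1° from the x-axis; with |RK| = 24.0, K = (-16.22, -15.45). ∠RKJ = 147.5° gives KJ at 104.6° from the x-axis; with |KJ| = 13.0, J = (-19.50, -2.874). ∠KJA = 119.2° gives JA at 43.80° from the x-axis; with |JA| = 28.3, A = (0.9255, 16.71). Then |CA| = |A − C| = 16.74.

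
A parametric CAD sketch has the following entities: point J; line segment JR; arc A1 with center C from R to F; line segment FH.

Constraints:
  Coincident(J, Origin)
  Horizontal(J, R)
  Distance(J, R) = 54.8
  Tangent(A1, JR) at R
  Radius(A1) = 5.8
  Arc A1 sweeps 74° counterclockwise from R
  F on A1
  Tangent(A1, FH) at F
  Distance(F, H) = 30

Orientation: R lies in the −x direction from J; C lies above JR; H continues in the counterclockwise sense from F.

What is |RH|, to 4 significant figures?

35.82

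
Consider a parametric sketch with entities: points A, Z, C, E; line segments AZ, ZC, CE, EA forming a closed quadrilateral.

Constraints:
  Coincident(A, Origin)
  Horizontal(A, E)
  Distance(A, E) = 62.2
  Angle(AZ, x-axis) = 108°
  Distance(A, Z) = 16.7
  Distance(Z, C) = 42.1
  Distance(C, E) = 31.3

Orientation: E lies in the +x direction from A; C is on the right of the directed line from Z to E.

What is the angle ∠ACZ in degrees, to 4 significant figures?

20.64°

A is at the origin; A and E share the same y with |AE| = 62.2 and E in +x, so E = (62.2, 0). AZ runs at 108.0° with |AZ| = 16.7, so Z = (-5.161, 15.88). C is determined by |ZC| = 42.1 and |CE| = 31.3 together: it lies at the intersection of circle(Z, 42.1) and circle(E, 31.3). With |ZE| = 69.21, the foot of the radical line on ZE is 40.33 from Z and the perpendicular offset is √(42.1² − 40.33²) = 12.08. Taking the right-of-ZE solution: C = (31.32, -5.126).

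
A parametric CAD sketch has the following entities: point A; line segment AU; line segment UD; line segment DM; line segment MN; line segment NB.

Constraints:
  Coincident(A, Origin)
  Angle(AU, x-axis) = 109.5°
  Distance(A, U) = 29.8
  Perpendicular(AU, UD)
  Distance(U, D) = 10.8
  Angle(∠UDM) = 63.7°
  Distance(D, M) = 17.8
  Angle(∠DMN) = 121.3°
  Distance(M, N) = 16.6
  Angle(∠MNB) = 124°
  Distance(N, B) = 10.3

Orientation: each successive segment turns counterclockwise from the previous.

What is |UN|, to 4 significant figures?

22.10

∠UDM = 63.7° gives DM at -44.20° from the x-axis; with |DM| = 17.8, M = (-7.367, 12.08). ∠DMN = 121.3° gives MN at 14.50° from the x-axis; with |MN| = 16.6, N = (8.704, 16.23). Then |UN| = |N − U| = 22.10.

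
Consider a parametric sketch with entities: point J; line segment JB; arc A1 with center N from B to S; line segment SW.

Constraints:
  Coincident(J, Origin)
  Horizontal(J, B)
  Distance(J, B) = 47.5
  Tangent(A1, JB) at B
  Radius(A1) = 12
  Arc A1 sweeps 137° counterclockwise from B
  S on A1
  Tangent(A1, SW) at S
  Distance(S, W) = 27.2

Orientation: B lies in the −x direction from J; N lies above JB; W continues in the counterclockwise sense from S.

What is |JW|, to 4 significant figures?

71.08

J is at the origin; JB is horizontal with |JB| = 47.5 and B on the −x side, so B = (-47.50, 0.000). Since A1 is tangent to JB there, NB ⟂ JB, so N = B + (0, 12) = (-47.50, 12.00). On A1, B sits at bearing -90° from N; a 137° counterclockwise sweep puts S at bearing 47°, so S = N + 12.0·(cos 47°, sin 47°) = (-39.32, 20.78). The tangent condition forces NS to be normal to SW, so SW runs along (−sin 47°, cos 47°); with |SW| = 27.2, W = (-59.21, 39.33). Then |JW| = |W − J| = 71.08.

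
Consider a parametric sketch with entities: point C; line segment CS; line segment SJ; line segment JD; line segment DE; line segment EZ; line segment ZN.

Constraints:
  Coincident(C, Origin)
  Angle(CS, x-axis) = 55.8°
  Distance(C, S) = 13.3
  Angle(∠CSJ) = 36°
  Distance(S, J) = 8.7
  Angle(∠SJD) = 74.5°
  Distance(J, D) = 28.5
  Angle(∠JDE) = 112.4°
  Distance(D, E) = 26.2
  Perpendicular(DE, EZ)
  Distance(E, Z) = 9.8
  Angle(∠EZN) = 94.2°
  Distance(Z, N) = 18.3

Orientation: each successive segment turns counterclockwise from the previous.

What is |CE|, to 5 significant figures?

42.345

C is at the origin; CS runs at 55.8° with length 13.3, so S = (7.4757, 11.000). ∠CSJ = 36.0° gives SJ at -160.20° from the x-axis; with |SJ| = 8.7, J = (-0.70995, 8.0532). ∠SJD = 74.5° gives JD at -54.700° from the x-axis; with |JD| = 28.5, D = (15.759, -15.207). ∠JDE = 112.4° gives DE at 12.900° from the x-axis; with |DE| = 26.2, E = (41.298, -9.3576). Then |CE| = |E − C| = 42.345.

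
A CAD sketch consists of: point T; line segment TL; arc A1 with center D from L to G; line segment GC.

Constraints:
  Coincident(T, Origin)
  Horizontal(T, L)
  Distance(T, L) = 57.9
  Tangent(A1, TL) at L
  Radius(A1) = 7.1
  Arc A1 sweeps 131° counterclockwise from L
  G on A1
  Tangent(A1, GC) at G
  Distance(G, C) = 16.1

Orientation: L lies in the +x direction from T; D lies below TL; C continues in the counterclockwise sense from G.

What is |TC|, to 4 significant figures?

67.48

On A1, L sits at bearing 90° from D; a 131° counterclockwise sweep puts G at bearing 221°, so G = D + 7.1·(cos 221°, sin 221°) = (52.54, -11.76). Since A1 is tangent to GC there, DG ⟂ GC, so GC runs along (−sin 221°, cos 221°); with |GC| = 16.1, C = (63.10, -23.91). Then |TC| = |C − T| = 67.48.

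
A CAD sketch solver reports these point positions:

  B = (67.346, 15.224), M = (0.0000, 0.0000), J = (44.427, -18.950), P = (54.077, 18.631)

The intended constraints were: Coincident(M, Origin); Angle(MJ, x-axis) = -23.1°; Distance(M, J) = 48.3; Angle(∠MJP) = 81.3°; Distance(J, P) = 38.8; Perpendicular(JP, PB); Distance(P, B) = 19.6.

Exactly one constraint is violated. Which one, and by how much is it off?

Distance(P, B) = 19.6 — off by 5.90.

M = (0.00, 0.00) ✓; MJ at -23.10° ✓; |MJ| = 48.30 ✓; ∠MJP = 81.30° ✓; |JP| = 38.80 ✓; ∠(JP, PB) = 90.00° ✓; |PB| = 13.70 ✗.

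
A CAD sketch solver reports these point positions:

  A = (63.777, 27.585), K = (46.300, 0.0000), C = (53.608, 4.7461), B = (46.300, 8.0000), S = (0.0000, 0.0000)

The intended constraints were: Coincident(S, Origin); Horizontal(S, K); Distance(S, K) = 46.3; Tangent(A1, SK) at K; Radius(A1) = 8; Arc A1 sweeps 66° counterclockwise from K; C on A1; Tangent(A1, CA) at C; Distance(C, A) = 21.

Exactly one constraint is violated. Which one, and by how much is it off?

Distance(C, A) = 21 — off by 4.00.

S = (0.00, 0.00) ✓; S.y = 0.00, K.y = 0.00 ✓; |SK| = 46.30 ✓; ∠(BK, KS) = 90.00° ✓; |BK| = 8.000 ✓; bearing(B→C) − bearing(B→K) = 66.00° ✓; |BC| = 8.000 ✓; ∠(BC, CA) = 90.00° ✓; |CA| = 25.00 ✗.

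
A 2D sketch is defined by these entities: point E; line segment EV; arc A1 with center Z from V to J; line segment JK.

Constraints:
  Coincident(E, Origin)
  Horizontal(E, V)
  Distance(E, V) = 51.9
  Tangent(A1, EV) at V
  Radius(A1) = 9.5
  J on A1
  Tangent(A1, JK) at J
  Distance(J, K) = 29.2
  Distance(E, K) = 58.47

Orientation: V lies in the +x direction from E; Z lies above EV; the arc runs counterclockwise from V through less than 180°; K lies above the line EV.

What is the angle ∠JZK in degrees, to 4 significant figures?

71.98°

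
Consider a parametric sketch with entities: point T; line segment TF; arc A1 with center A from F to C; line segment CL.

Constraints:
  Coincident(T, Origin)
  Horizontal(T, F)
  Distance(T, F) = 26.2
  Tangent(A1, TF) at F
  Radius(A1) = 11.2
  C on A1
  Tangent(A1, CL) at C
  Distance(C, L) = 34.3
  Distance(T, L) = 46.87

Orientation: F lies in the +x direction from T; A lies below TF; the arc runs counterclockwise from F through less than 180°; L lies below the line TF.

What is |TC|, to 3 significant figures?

18.4

T is at the origin; T and F share the same y with |TF| = 26.2 and F on the +x side, so F = (26.2, 0.00). Since A1 is tangent to TF there, AF ⟂ TF, so A = F + (0, -11.2) = (26.2, -11.2). Since AC ⟂ CL (tangency), |AL| = √(11.2² + 34.3²) = 36.1 regardless of where C sits on A1. So L lies on both circle(T, 46.87) and circle(A, 36.1); the below-TF intersection is L = (13.4, -44.9). C is the foot of the tangent from L: C = (15.0, -10.7).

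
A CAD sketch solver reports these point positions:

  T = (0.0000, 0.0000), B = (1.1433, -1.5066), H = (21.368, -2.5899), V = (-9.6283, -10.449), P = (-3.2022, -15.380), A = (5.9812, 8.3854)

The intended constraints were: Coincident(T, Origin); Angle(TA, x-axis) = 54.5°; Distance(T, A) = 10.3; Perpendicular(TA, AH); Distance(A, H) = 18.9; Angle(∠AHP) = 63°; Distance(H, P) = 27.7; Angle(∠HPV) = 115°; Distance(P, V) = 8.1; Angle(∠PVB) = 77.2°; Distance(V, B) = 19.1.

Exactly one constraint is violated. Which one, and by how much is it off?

Distance(V, B) = 19.1 — off by 5.10.

T = (0.00, 0.00) ✓; TA at 54.50° ✓; |TA| = 10.30 ✓; ∠(TA, AH) = 90.00° ✓; |AH| = 18.90 ✓; ∠AHP = 63.00° ✓; |HP| = 27.70 ✓; ∠HPV = 115.0° ✓; |PV| = 8.100 ✓; ∠PVB = 77.20° ✓; |VB| = 14.00 ✗.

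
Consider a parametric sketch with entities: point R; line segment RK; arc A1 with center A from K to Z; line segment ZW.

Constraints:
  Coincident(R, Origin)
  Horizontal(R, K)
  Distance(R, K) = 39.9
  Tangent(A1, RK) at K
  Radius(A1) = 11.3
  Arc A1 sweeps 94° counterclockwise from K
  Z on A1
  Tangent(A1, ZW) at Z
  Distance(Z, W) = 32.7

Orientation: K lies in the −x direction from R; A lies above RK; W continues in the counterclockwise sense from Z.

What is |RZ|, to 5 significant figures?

31.075

R is at the origin; R and K share the same y with |RK| = 39.9 and K on the −x side, so K = (-39.900, 0.0000). Since A1 is tangent to RK there, AK ⟂ RK, so A = K + (0, 11.3) = (-39.900, 11.300). On A1, K sits at bearing -90° from A; a 94° counterclockwise sweep puts Z at bearing 4°, so Z = A + 11.3·(cos 4°, sin 4°) = (-28.628, 12.088). Then |RZ| = |Z − R| = 31.075.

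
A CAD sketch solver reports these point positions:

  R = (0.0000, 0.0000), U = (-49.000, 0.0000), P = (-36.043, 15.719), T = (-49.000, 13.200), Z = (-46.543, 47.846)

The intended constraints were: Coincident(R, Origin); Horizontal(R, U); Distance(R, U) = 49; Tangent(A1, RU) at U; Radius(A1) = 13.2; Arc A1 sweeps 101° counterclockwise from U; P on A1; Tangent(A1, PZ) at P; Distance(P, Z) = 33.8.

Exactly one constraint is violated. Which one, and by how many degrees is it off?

Tangent(A1, PZ) at P — off by 7.10°.

R = (0.00, 0.00) ✓; R.y = 0.00, U.y = 0.00 ✓; |RU| = 49.00 ✓; ∠(TU, UR) = 90.00° ✓; |TU| = 13.20 ✓; bearing(T→P) − bearing(T→U) = 101.0° ✓; |TP| = 13.20 ✓; ∠(TP, PZ) = 82.90° ✗; |PZ| = 33.80 ✓.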